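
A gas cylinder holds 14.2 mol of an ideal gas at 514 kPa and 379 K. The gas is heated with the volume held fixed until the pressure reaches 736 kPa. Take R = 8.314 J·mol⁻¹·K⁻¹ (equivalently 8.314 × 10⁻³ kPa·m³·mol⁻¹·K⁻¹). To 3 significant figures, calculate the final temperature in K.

T₂ ≈ 543 K

From PV = nRT: V₁ = nRT₁/P₁ = 0.08705 m³.
Isochoric, so P/T is constant: V₂ = V₁; T₂ = T₁·(P₂/P₁) = 542.7 K.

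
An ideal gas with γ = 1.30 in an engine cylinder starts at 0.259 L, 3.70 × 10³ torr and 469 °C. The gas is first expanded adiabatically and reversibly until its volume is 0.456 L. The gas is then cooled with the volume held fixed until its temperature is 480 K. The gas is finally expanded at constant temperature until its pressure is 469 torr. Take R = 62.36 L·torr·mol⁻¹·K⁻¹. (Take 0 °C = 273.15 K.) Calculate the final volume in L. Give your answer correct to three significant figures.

Convert: T₁ = 742.1 K.
Adiabatic (γ = 1.30), T V^(γ−1) and P V^γ constant: T₂ = T₁·(V₁/V₂)^(γ−1) = 626.3 K; P₂ = P₁·(V₁/V₂)^γ = 1774 torr.
Isochoric, so P/T is constant: V₃ = V₂; P₃ = P₂·(T₃/T₂) = 1359 torr.
Isothermal, so P V is constant: T₄ = T₃; V₄ = V₃·(P₃/P₄) = 1.322 L.

V₄ ≈ 1.32 L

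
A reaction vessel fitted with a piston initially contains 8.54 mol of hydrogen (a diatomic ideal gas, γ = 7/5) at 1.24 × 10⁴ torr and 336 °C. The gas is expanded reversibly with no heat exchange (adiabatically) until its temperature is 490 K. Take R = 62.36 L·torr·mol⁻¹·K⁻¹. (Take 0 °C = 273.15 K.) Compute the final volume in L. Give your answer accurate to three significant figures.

Convert: T₁ = 609.1 K.
From PV = nRT: V₁ = nRT₁/P₁ = 26.16 L.
Reversible adiabatic, γ = 7/5: P₂ = P₁·(T₂/T₁)^(γ/(γ−1)) = 5789 torr; V₂ = V₁·(T₁/T₂)^(1/(γ−1)) = 45.08 L.

V₂ ≈ 45.1 L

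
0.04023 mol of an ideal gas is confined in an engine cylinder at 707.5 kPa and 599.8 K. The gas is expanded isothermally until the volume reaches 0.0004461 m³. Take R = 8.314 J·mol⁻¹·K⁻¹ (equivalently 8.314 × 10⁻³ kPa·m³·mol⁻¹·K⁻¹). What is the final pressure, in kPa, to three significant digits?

From PV = nRT: V₁ = nRT₁/P₁ = 0.0002836 m³.
T constant ⇒ Boyle's law P V = const: T₂ = T₁; P₂ = P₁·(V₁/V₂) = 449.7 kPa.

P₂ ≈ 450 kPa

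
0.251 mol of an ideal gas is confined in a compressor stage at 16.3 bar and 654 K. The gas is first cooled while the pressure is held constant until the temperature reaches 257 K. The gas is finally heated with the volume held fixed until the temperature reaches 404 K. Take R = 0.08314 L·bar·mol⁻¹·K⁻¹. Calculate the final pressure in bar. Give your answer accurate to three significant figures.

From PV = nRT: V₁ = nRT₁/P₁ = 0.8373 L.
Isobaric, so V/T is constant: P₂ = P₁; V₂ = V₁·(T₂/T₁) = 0.3290 L.
Isochoric, so P/T is constant: V₃ = V₂; P₃ = P₂·(T₃/T₂) = 25.62 bar.

P₃ ≈ 25.6 bar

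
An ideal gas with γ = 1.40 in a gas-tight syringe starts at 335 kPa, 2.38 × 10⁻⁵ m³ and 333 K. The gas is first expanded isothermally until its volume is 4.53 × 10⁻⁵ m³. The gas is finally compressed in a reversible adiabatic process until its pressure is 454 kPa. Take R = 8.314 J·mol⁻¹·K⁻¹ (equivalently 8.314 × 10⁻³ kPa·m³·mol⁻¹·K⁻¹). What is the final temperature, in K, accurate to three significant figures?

T₃ ≈ 437 K

T constant ⇒ Boyle's law P V = const: T₂ = T₁; P₂ = P₁·(V₁/V₂) = 176.0 kPa.
Reversible adiabatic, γ = 1.40: T₃ = T₂·(P₃/P₂)^((γ−1)/γ) = 436.5 K; V₃ = V₂·(P₂/P₃)^(1/γ) = 2.302e-05 m³.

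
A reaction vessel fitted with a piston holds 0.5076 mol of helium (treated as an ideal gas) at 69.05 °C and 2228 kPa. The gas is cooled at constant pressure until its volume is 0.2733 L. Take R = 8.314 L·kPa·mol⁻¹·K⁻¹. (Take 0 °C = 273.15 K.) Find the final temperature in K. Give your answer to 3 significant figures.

T₂ ≈ 144 K

Convert: T₁ = 342.2 K.
From PV = nRT: V₁ = nRT₁/P₁ = 0.6482 L.
P constant ⇒ V ∝ T: P₂ = P₁; T₂ = T₁·(V₂/V₁) = 144.3 K.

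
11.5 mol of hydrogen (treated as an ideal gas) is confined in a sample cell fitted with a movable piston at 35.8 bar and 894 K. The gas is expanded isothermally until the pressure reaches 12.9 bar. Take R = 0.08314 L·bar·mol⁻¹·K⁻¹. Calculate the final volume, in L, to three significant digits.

From PV = nRT: V₁ = nRT₁/P₁ = 23.88 L.
Isothermal, so P V is constant: T₂ = T₁; V₂ = V₁·(P₁/P₂) = 66.26 L.

V₂ ≈ 66.3 L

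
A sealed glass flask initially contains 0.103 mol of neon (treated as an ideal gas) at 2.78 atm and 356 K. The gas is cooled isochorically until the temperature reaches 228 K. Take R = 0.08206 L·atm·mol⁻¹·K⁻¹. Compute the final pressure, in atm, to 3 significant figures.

P₂ ≈ 1.78 atm

From PV = nRT: V₁ = nRT₁/P₁ = 1.082 L.
Isochoric, so P/T is constant: V₂ = V₁; P₂ = P₁·(T₂/T₁) = 1.780 atm.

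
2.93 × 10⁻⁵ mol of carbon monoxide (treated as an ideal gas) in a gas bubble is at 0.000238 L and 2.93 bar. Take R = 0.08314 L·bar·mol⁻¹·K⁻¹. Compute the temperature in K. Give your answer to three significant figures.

T ≈ 286 K

PV = nRT ⇒ T = PV/(nR) = (2.93 × 0.000238) / (2.93e-05 × 0.08314)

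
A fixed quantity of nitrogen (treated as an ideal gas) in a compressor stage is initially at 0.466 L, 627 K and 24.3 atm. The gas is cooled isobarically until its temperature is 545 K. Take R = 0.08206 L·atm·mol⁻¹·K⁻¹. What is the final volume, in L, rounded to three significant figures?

V₂ ≈ 0.405 L

P constant ⇒ V ∝ T: P₂ = P₁; V₂ = V₁·(T₂/T₁) = 0.4051 L.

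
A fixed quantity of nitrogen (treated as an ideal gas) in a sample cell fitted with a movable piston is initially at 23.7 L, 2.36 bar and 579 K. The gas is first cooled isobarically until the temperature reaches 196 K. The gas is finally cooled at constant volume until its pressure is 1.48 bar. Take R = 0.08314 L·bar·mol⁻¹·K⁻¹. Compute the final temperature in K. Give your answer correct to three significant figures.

T₃ ≈ 123 K

Isobaric, so V/T is constant: P₂ = P₁; V₂ = V₁·(T₂/T₁) = 8.023 L.
Isochoric, so P/T is constant: V₃ = V₂; T₃ = T₂·(P₃/P₂) = 122.9 K.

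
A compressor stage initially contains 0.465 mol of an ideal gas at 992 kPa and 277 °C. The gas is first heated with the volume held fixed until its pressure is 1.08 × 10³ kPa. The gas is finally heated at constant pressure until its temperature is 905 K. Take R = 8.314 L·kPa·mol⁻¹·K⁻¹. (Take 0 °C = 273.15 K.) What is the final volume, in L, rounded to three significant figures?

V₃ ≈ 3.24 L

Convert: T₁ = 550.1 K.
From PV = nRT: V₁ = nRT₁/P₁ = 2.144 L.
V constant ⇒ P ∝ T: V₂ = V₁; T₂ = T₁·(P₂/P₁) = 599.0 K.
P constant ⇒ V ∝ T: P₃ = P₂; V₃ = V₂·(T₃/T₂) = 3.240 L.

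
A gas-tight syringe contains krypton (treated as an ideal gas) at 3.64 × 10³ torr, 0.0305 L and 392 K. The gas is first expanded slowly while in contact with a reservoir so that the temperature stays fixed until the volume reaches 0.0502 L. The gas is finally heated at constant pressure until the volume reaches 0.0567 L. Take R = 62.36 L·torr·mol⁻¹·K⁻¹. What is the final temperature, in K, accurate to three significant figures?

Isothermal, so P V is constant: T₂ = T₁; P₂ = P₁·(V₁/V₂) = 2212 torr.
Isobaric, so V/T is constant: P₃ = P₂; T₃ = T₂·(V₃/V₂) = 442.8 K.

T₃ ≈ 443 K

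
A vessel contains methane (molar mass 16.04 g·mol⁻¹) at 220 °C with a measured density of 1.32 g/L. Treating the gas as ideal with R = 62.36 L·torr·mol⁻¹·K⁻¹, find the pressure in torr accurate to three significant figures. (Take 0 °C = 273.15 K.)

ρ = PM/(RT) ⇒ P = ρRT/M = (1.32 × 62.36 × 493.1) / 16.04

P ≈ 2.53e+03 torr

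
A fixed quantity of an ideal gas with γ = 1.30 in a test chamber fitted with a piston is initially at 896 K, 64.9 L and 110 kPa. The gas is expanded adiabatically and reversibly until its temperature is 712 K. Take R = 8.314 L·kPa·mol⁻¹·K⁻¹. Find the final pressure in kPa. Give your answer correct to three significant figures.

Adiabatic (γ = 1.30), T V^(γ−1) and P V^γ constant: P₂ = P₁·(T₂/T₁)^(γ/(γ−1)) = 40.63 kPa; V₂ = V₁·(T₁/T₂)^(1/(γ−1)) = 139.6 L.

P₂ ≈ 40.6 kPa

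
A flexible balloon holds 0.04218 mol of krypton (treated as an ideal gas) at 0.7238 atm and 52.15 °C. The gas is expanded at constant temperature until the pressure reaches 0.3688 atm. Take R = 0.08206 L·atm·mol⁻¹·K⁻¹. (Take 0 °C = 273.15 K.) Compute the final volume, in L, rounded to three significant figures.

Convert: T₁ = 325.3 K.
From PV = nRT: V₁ = nRT₁/P₁ = 1.556 L.
T constant ⇒ Boyle's law P V = const: T₂ = T₁; V₂ = V₁·(P₁/P₂) = 3.053 L.

V₂ ≈ 3.05 L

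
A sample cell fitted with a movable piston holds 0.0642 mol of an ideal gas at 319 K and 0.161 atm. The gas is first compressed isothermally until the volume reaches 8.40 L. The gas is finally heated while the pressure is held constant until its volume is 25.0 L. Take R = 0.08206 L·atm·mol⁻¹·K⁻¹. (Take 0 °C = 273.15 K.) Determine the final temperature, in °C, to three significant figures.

T₃ ≈ 676 °C

From PV = nRT: V₁ = nRT₁/P₁ = 10.44 L.
Isothermal, so P V is constant: T₂ = T₁; P₂ = P₁·(V₁/V₂) = 0.2001 atm.
P constant ⇒ V ∝ T: P₃ = P₂; T₃ = T₂·(V₃/V₂) = 949.4 K.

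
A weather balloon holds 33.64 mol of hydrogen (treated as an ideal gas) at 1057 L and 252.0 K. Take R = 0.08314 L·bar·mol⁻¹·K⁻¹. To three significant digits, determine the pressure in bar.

P ≈ 0.667 bar

PV = nRT ⇒ P = nRT/V = (33.64 × 0.08314 × 252.0) / 1057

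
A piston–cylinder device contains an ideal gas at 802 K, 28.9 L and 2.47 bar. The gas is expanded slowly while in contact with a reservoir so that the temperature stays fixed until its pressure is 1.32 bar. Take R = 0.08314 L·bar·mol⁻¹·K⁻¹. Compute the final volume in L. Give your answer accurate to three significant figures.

V₂ ≈ 54.1 L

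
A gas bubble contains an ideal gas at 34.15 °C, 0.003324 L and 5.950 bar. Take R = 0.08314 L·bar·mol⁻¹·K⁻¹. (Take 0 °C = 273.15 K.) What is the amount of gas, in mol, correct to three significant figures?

n ≈ 0.000774 mol

Convert: T = 307.30 K.
PV = nRT ⇒ n = PV/(RT) = (5.950 × 0.003324) / (0.08314 × 307.30)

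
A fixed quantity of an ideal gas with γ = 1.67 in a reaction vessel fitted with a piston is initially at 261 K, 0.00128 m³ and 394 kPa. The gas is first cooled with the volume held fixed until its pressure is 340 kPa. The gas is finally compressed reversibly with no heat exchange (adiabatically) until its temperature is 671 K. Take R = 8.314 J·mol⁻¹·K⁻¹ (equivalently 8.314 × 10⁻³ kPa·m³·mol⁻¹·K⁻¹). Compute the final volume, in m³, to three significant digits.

V₃ ≈ 0.000251 m³

Isochoric, so P/T is constant: V₂ = V₁; T₂ = T₁·(P₂/P₁) = 225.2 K.
Reversible adiabatic, γ = 1.67: P₃ = P₂·(T₃/T₂)^(γ/(γ−1)) = 5166 kPa; V₃ = V₂·(T₂/T₃)^(1/(γ−1)) = 0.0002510 m³.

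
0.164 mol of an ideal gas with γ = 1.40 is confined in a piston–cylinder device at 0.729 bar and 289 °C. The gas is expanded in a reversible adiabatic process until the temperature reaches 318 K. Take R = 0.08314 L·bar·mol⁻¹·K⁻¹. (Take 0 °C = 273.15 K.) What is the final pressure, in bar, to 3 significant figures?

P₂ ≈ 0.0993 bar

Convert: T₁ = 562.1 K.
From PV = nRT: V₁ = nRT₁/P₁ = 10.51 L.
Reversible adiabatic, γ = 1.40: P₂ = P₁·(T₂/T₁)^(γ/(γ−1)) = 0.09925 bar; V₂ = V₁·(T₁/T₂)^(1/(γ−1)) = 43.69 L.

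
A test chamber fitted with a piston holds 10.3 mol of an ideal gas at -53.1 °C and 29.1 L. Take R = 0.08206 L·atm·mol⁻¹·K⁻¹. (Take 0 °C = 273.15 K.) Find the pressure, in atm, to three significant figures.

P ≈ 6.39 atm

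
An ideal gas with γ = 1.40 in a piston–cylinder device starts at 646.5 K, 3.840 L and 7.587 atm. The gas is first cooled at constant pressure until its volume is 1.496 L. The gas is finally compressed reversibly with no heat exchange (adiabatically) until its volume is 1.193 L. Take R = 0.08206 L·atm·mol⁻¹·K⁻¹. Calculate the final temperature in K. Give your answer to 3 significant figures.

Isobaric, so V/T is constant: P₂ = P₁; T₂ = T₁·(V₂/V₁) = 251.9 K.
Reversible adiabatic, γ = 1.40: T₃ = T₂·(V₂/V₃)^(γ−1) = 275.7 K; P₃ = P₂·(V₂/V₃)^γ = 10.42 atm.

T₃ ≈ 276 K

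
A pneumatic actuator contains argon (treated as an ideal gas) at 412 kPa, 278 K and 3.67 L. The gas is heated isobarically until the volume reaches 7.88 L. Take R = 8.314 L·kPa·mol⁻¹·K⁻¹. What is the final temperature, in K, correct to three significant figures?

T₂ ≈ 597 K

P constant ⇒ V ∝ T: P₂ = P₁; T₂ = T₁·(V₂/V₁) = 596.9 K.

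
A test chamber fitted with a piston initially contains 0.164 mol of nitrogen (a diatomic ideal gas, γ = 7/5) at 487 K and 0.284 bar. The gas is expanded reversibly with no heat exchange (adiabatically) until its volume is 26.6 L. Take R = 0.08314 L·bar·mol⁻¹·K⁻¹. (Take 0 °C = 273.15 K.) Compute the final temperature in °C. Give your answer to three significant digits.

From PV = nRT: V₁ = nRT₁/P₁ = 23.38 L.
Reversible adiabatic, γ = 7/5: T₂ = T₁·(V₁/V₂)^(γ−1) = 462.5 K; P₂ = P₁·(V₁/V₂)^γ = 0.2371 bar.

T₂ ≈ 189 °C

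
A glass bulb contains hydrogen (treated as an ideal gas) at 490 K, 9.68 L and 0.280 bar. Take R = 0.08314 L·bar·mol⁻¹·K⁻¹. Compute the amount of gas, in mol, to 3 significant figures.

n ≈ 0.0665 mol

PV = nRT ⇒ n = PV/(RT) = (0.280 × 9.68) / (0.08314 × 490)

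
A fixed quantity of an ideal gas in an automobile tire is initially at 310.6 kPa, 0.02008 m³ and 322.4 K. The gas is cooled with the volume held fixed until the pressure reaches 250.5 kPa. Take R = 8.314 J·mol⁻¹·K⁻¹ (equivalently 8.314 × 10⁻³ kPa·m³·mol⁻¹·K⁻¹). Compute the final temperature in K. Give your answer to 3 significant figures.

V constant ⇒ P ∝ T: V₂ = V₁; T₂ = T₁·(P₂/P₁) = 260.0 K.

T₂ ≈ 260 K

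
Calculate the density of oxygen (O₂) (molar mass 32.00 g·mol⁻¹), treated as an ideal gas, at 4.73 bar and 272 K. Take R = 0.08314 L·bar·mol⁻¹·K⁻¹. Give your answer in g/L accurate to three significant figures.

ρ ≈ 6.69 g/L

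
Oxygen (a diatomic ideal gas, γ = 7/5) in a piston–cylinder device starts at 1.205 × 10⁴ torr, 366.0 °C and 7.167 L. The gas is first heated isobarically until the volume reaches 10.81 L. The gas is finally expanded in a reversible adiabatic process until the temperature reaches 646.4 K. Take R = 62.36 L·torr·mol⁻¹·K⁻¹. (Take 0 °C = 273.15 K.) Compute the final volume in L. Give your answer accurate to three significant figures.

V₃ ≈ 29.4 L

Convert: T₁ = 639.1 K.
Isobaric, so V/T is constant: P₂ = P₁; T₂ = T₁·(V₂/V₁) = 964.0 K.
Reversible adiabatic, γ = 7/5: P₃ = P₂·(T₃/T₂)^(γ/(γ−1)) = 2975 torr; V₃ = V₂·(T₂/T₃)^(1/(γ−1)) = 29.36 L.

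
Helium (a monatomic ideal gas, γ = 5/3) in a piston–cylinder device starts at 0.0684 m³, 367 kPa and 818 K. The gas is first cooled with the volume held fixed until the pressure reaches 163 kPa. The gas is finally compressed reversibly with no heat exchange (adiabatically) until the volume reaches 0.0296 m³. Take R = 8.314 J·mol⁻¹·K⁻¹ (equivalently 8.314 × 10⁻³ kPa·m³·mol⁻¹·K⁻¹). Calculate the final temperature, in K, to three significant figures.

V constant ⇒ P ∝ T: V₂ = V₁; T₂ = T₁·(P₂/P₁) = 363.3 K.
Adiabatic (γ = 5/3), T V^(γ−1) and P V^γ constant: T₃ = T₂·(V₂/V₃)^(γ−1) = 635.0 K; P₃ = P₂·(V₂/V₃)^γ = 658.4 kPa.

T₃ ≈ 635 K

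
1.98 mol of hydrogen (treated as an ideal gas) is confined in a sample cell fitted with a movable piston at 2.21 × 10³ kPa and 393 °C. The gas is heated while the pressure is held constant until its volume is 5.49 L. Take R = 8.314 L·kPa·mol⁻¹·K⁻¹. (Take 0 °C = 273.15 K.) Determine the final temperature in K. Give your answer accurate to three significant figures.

T₂ ≈ 737 K

Convert: T₁ = 666.1 K.
From PV = nRT: V₁ = nRT₁/P₁ = 4.962 L.
P constant ⇒ V ∝ T: P₂ = P₁; T₂ = T₁·(V₂/V₁) = 737.0 K.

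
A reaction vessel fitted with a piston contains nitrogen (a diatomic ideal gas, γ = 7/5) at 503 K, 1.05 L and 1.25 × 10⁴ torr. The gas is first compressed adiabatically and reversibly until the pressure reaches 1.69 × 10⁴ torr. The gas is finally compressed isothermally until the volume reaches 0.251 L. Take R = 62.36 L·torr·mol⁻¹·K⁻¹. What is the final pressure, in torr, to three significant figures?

P₃ ≈ 5.70e+04 torr

Reversible adiabatic, γ = 7/5: T₂ = T₁·(P₂/P₁)^((γ−1)/γ) = 548.3 K; V₂ = V₁·(P₁/P₂)^(1/γ) = 0.8465 L.
Isothermal, so P V is constant: T₃ = T₂; P₃ = P₂·(V₂/V₃) = 5.700e+04 torr.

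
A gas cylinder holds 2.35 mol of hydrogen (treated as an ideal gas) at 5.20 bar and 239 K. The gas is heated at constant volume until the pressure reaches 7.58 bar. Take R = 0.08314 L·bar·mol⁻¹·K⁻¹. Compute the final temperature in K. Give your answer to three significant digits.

T₂ ≈ 348 K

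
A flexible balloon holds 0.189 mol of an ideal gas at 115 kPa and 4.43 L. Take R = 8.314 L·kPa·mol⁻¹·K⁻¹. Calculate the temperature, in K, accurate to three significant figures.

PV = nRT ⇒ T = PV/(nR) = (115 × 4.43) / (0.189 × 8.314)

T ≈ 324 K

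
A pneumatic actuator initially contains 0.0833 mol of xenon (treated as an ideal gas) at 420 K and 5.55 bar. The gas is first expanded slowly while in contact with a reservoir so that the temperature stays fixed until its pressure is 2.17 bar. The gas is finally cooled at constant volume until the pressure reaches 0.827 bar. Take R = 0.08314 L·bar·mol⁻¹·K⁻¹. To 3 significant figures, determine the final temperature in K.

T₃ ≈ 160 K

From PV = nRT: V₁ = nRT₁/P₁ = 0.5241 L.
Isothermal, so P V is constant: T₂ = T₁; V₂ = V₁·(P₁/P₂) = 1.340 L.
V constant ⇒ P ∝ T: V₃ = V₂; T₃ = T₂·(P₃/P₂) = 160.1 K.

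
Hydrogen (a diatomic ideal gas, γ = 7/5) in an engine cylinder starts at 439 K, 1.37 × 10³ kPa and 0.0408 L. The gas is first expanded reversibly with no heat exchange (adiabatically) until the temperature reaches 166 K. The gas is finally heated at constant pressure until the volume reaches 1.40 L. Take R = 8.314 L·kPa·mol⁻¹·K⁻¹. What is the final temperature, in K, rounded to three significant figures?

T₃ ≈ 501 K

Reversible adiabatic, γ = 7/5: P₂ = P₁·(T₂/T₁)^(γ/(γ−1)) = 45.55 kPa; V₂ = V₁·(T₁/T₂)^(1/(γ−1)) = 0.4640 L.
P constant ⇒ V ∝ T: P₃ = P₂; T₃ = T₂·(V₃/V₂) = 500.8 K.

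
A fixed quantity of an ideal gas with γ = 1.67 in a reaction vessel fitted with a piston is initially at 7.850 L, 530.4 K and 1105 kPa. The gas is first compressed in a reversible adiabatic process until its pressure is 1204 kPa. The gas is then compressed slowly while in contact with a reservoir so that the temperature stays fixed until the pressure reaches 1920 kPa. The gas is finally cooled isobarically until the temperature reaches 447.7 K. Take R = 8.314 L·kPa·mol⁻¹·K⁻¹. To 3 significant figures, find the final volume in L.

V₄ ≈ 3.81 L

Adiabatic (γ = 1.67), T V^(γ−1) and P V^γ constant: T₂ = T₁·(P₂/P₁)^((γ−1)/γ) = 549.0 K; V₂ = V₁·(P₁/P₂)^(1/γ) = 7.457 L.
Isothermal, so P V is constant: T₃ = T₂; V₃ = V₂·(P₂/P₃) = 4.676 L.
Isobaric, so V/T is constant: P₄ = P₃; V₄ = V₃·(T₄/T₃) = 3.813 L.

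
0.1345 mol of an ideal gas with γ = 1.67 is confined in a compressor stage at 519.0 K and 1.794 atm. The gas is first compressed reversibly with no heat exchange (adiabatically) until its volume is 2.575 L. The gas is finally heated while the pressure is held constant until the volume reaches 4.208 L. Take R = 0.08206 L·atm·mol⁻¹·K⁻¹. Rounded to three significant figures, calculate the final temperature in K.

From PV = nRT: V₁ = nRT₁/P₁ = 3.193 L.
Adiabatic (γ = 1.67), T V^(γ−1) and P V^γ constant: T₂ = T₁·(V₁/V₂)^(γ−1) = 599.5 K; P₂ = P₁·(V₁/V₂)^γ = 2.569 atm.
P constant ⇒ V ∝ T: P₃ = P₂; T₃ = T₂·(V₃/V₂) = 979.6 K.

T₃ ≈ 980 K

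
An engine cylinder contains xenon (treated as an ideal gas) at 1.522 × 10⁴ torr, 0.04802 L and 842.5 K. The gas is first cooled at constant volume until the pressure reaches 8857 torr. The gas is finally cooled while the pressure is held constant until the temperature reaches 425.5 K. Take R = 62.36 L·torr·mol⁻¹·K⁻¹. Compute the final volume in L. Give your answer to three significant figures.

V constant ⇒ P ∝ T: V₂ = V₁; T₂ = T₁·(P₂/P₁) = 490.3 K.
P constant ⇒ V ∝ T: P₃ = P₂; V₃ = V₂·(T₃/T₂) = 0.04168 L.

V₃ ≈ 0.0417 L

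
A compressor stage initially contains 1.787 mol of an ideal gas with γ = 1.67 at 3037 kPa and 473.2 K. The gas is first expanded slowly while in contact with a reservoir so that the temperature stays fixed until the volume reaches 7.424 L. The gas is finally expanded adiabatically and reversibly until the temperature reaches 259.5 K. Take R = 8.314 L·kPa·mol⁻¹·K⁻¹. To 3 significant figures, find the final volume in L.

V₃ ≈ 18.2 L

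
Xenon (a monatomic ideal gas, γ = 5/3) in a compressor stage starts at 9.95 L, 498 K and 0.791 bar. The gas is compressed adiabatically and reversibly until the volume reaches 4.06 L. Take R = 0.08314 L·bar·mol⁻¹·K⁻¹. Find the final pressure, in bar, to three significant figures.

Adiabatic (γ = 5/3), T V^(γ−1) and P V^γ constant: T₂ = T₁·(V₁/V₂)^(γ−1) = 905.2 K; P₂ = P₁·(V₁/V₂)^γ = 3.524 bar.

P₂ ≈ 3.52 bar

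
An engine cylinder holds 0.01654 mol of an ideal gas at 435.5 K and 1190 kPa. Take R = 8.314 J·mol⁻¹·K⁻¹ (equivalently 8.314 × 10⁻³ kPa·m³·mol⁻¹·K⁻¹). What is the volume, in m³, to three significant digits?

V ≈ 5.03e-05 m³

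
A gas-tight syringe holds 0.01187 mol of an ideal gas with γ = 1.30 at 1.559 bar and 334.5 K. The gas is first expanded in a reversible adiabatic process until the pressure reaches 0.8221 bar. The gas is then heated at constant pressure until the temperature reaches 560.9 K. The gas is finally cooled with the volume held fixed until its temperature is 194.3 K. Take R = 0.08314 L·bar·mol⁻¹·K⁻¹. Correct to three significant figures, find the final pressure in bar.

From PV = nRT: V₁ = nRT₁/P₁ = 0.2117 L.
Reversible adiabatic, γ = 1.30: T₂ = T₁·(P₂/P₁)^((γ−1)/γ) = 288.6 K; V₂ = V₁·(P₁/P₂)^(1/γ) = 0.3464 L.
Isobaric, so V/T is constant: P₃ = P₂; V₃ = V₂·(T₃/T₂) = 0.6733 L.
Isochoric, so P/T is constant: V₄ = V₃; P₄ = P₃·(T₄/T₃) = 0.2848 bar.

P₄ ≈ 0.285 bar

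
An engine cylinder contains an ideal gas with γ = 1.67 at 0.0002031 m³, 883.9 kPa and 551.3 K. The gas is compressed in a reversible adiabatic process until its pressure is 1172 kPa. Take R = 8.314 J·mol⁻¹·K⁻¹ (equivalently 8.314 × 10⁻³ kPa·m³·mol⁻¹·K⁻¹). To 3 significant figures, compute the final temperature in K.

Adiabatic (γ = 1.67), T V^(γ−1) and P V^γ constant: T₂ = T₁·(P₂/P₁)^((γ−1)/γ) = 617.4 K; V₂ = V₁·(P₁/P₂)^(1/γ) = 0.0001715 m³.

T₂ ≈ 617 K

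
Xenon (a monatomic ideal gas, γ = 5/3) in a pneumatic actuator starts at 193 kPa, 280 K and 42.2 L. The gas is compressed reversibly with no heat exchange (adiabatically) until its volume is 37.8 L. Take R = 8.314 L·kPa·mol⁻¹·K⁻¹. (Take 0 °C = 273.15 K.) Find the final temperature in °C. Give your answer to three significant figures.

Adiabatic (γ = 5/3), T V^(γ−1) and P V^γ constant: T₂ = T₁·(V₁/V₂)^(γ−1) = 301.3 K; P₂ = P₁·(V₁/V₂)^γ = 231.9 kPa.

T₂ ≈ 28.2 °C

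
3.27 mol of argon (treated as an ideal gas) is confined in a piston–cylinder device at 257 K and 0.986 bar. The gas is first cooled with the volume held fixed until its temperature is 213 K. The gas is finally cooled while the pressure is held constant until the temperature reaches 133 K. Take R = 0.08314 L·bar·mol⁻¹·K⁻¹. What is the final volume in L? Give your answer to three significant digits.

From PV = nRT: V₁ = nRT₁/P₁ = 70.86 L.
V constant ⇒ P ∝ T: V₂ = V₁; P₂ = P₁·(T₂/T₁) = 0.8172 bar.
Isobaric, so V/T is constant: P₃ = P₂; V₃ = V₂·(T₃/T₂) = 44.25 L.

V₃ ≈ 44.2 L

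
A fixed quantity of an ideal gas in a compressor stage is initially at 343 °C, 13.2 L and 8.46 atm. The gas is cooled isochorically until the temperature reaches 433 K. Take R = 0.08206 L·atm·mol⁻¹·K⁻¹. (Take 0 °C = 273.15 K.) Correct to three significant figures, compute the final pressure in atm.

Convert: T₁ = 616.1 K.
Isochoric, so P/T is constant: V₂ = V₁; P₂ = P₁·(T₂/T₁) = 5.945 atm.

P₂ ≈ 5.95 atm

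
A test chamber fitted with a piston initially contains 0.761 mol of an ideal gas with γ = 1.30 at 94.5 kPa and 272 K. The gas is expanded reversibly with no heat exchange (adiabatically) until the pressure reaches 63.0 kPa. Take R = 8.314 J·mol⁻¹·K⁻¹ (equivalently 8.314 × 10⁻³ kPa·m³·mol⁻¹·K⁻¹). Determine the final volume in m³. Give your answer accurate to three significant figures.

From PV = nRT: V₁ = nRT₁/P₁ = 0.01821 m³.
Reversible adiabatic, γ = 1.30: T₂ = T₁·(P₂/P₁)^((γ−1)/γ) = 247.7 K; V₂ = V₁·(P₁/P₂)^(1/γ) = 0.02488 m³.

V₂ ≈ 0.0249 m³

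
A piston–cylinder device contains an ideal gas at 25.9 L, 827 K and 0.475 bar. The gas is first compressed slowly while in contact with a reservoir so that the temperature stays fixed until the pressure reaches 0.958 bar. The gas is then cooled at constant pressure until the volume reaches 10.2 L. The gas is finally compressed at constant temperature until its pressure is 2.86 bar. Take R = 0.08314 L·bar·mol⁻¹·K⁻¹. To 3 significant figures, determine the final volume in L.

V₄ ≈ 3.42 L

T constant ⇒ Boyle's law P V = const: T₂ = T₁; V₂ = V₁·(P₁/P₂) = 12.84 L.
P constant ⇒ V ∝ T: P₃ = P₂; T₃ = T₂·(V₃/V₂) = 656.9 K.
T constant ⇒ Boyle's law P V = const: T₄ = T₃; V₄ = V₃·(P₃/P₄) = 3.417 L.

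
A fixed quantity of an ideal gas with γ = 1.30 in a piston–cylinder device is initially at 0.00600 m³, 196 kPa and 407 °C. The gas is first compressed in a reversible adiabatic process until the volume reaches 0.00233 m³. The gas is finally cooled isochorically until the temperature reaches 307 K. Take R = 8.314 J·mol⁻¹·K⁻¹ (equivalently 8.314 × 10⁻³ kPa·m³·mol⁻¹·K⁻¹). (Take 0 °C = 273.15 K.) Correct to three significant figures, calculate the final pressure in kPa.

Convert: T₁ = 680.1 K.
Reversible adiabatic, γ = 1.30: T₂ = T₁·(V₁/V₂)^(γ−1) = 903.3 K; P₂ = P₁·(V₁/V₂)^γ = 670.3 kPa.
V constant ⇒ P ∝ T: V₃ = V₂; P₃ = P₂·(T₃/T₂) = 227.8 kPa.

P₃ ≈ 228 kPa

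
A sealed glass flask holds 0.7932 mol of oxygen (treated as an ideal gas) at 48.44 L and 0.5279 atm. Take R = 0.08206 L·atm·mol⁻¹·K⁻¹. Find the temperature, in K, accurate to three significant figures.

T ≈ 393 K

PV = nRT ⇒ T = PV/(nR) = (0.5279 × 48.44) / (0.7932 × 0.08206)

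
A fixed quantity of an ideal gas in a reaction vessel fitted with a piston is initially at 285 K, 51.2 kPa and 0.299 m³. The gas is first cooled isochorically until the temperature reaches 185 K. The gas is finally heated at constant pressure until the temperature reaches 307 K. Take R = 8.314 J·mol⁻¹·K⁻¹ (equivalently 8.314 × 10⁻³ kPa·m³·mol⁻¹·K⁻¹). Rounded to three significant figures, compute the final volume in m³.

V constant ⇒ P ∝ T: V₂ = V₁; P₂ = P₁·(T₂/T₁) = 33.24 kPa.
Isobaric, so V/T is constant: P₃ = P₂; V₃ = V₂·(T₃/T₂) = 0.4962 m³.

V₃ ≈ 0.496 m³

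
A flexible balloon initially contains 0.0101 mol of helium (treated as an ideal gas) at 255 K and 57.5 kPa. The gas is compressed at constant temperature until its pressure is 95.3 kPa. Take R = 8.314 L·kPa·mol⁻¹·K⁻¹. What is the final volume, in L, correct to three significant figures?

V₂ ≈ 0.225 L

From PV = nRT: V₁ = nRT₁/P₁ = 0.3724 L.
T constant ⇒ Boyle's law P V = const: T₂ = T₁; V₂ = V₁·(P₁/P₂) = 0.2247 L.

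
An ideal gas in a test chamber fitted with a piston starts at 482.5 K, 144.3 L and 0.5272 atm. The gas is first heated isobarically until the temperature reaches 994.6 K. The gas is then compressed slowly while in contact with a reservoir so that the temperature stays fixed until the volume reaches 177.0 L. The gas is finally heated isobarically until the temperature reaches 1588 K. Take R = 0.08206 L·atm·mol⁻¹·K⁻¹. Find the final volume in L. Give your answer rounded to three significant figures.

V₄ ≈ 283 L

P constant ⇒ V ∝ T: P₂ = P₁; V₂ = V₁·(T₂/T₁) = 297.5 L.
T constant ⇒ Boyle's law P V = const: T₃ = T₂; P₃ = P₂·(V₂/V₃) = 0.8860 atm.
P constant ⇒ V ∝ T: P₄ = P₃; V₄ = V₃·(T₄/T₃) = 282.6 L.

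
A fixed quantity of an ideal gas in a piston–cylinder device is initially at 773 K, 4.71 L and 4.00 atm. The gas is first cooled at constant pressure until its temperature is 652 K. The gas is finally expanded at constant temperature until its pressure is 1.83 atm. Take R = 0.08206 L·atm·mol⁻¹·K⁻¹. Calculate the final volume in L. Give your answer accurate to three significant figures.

V₃ ≈ 8.68 L

Isobaric, so V/T is constant: P₂ = P₁; V₂ = V₁·(T₂/T₁) = 3.973 L.
Isothermal, so P V is constant: T₃ = T₂; V₃ = V₂·(P₂/P₃) = 8.684 L.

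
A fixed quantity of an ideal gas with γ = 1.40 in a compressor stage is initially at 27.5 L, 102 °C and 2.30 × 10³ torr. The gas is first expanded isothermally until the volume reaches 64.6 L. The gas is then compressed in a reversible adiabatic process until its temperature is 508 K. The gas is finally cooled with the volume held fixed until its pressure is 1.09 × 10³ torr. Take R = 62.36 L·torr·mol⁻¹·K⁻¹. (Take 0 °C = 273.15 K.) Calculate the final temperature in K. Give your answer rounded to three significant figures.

T₄ ≈ 196 K

Convert: T₁ = 375.1 K.
Isothermal, so P V is constant: T₂ = T₁; P₂ = P₁·(V₁/V₂) = 979.1 torr.
Adiabatic (γ = 1.40), T V^(γ−1) and P V^γ constant: P₃ = P₂·(T₃/T₂)^(γ/(γ−1)) = 2829 torr; V₃ = V₂·(T₂/T₃)^(1/(γ−1)) = 30.28 L.
Isochoric, so P/T is constant: V₄ = V₃; T₄ = T₃·(P₄/P₃) = 195.7 K.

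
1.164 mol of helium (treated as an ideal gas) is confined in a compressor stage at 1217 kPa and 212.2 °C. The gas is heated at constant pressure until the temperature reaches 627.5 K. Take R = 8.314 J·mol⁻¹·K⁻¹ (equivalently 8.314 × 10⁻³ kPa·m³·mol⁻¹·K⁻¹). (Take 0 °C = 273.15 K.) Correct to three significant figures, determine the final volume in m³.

V₂ ≈ 0.00499 m³

Convert: T₁ = 485.3 K.
From PV = nRT: V₁ = nRT₁/P₁ = 0.003859 m³.
Isobaric, so V/T is constant: P₂ = P₁; V₂ = V₁·(T₂/T₁) = 0.004990 m³.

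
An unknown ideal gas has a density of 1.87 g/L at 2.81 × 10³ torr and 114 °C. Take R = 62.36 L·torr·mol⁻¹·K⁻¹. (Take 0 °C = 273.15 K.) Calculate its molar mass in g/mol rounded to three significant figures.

M ≈ 16.1 g/mol

ρ = PM/(RT) ⇒ M = ρRT/P = (1.87 × 62.36 × 387.1) / 2.81e+03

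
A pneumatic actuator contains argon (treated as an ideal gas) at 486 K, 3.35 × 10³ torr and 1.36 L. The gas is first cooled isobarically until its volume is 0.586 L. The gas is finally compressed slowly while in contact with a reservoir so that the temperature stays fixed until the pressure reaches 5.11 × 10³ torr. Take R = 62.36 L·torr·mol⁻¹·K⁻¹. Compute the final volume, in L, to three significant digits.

P constant ⇒ V ∝ T: P₂ = P₁; T₂ = T₁·(V₂/V₁) = 209.4 K.
Isothermal, so P V is constant: T₃ = T₂; V₃ = V₂·(P₂/P₃) = 0.3842 L.

V₃ ≈ 0.384 L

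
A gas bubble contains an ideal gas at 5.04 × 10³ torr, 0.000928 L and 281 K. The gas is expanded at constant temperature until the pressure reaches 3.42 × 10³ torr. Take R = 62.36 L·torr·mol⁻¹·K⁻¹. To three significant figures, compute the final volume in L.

V₂ ≈ 0.00137 L

Isothermal, so P V is constant: T₂ = T₁; V₂ = V₁·(P₁/P₂) = 0.001368 L.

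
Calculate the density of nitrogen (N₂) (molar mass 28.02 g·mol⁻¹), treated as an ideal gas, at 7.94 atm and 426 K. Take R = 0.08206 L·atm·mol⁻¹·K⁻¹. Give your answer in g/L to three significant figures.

ρ ≈ 6.36 g/L

ρ = PM/(RT) = (7.94 × 28.02) / (0.08206 × 426.0)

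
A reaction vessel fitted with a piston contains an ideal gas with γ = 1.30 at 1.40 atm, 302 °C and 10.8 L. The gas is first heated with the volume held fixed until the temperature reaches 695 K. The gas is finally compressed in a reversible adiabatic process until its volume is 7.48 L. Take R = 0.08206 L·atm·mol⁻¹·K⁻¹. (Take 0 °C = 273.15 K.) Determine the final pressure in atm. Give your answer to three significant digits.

P₃ ≈ 2.73 atm

Convert: T₁ = 575.1 K.
V constant ⇒ P ∝ T: V₂ = V₁; P₂ = P₁·(T₂/T₁) = 1.692 atm.
Adiabatic (γ = 1.30), T V^(γ−1) and P V^γ constant: T₃ = T₂·(V₂/V₃)^(γ−1) = 776.0 K; P₃ = P₂·(V₂/V₃)^γ = 2.727 atm.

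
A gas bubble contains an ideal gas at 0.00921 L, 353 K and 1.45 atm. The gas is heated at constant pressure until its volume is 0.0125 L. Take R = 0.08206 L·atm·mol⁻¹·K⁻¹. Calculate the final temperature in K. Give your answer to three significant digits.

T₂ ≈ 479 K

Isobaric, so V/T is constant: P₂ = P₁; T₂ = T₁·(V₂/V₁) = 479.1 K.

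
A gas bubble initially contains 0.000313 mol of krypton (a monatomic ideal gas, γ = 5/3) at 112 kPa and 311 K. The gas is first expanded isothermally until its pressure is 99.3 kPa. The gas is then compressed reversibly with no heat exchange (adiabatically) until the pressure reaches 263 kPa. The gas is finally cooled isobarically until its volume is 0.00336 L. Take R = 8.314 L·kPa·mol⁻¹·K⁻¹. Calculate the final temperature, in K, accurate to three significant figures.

T₄ ≈ 340 K

From PV = nRT: V₁ = nRT₁/P₁ = 0.007226 L.
T constant ⇒ Boyle's law P V = const: T₂ = T₁; V₂ = V₁·(P₁/P₂) = 0.008150 L.
Reversible adiabatic, γ = 5/3: T₃ = T₂·(P₃/P₂)^((γ−1)/γ) = 459.2 K; V₃ = V₂·(P₂/P₃)^(1/γ) = 0.004543 L.
P constant ⇒ V ∝ T: P₄ = P₃; T₄ = T₃·(V₄/V₃) = 339.6 K.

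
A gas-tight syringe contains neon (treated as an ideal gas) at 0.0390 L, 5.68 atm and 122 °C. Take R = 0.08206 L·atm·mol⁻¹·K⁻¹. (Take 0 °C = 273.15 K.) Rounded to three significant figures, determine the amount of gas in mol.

Convert: T = 395.15 K.
PV = nRT ⇒ n = PV/(RT) = (5.68 × 0.0390) / (0.08206 × 395.15)

n ≈ 0.00683 mol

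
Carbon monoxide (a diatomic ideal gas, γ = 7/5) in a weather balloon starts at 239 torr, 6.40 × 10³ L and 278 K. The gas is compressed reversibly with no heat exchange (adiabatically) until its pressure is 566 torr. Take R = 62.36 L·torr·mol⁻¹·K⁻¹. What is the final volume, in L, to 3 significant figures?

V₂ ≈ 3.46e+03 L

Reversible adiabatic, γ = 7/5: T₂ = T₁·(P₂/P₁)^((γ−1)/γ) = 355.6 K; V₂ = V₁·(P₁/P₂)^(1/γ) = 3457 L.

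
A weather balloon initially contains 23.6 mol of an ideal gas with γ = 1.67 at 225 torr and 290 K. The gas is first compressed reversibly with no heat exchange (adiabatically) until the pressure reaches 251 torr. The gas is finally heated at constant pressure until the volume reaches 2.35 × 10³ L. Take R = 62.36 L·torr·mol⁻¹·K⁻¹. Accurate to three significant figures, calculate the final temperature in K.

T₃ ≈ 401 K

From PV = nRT: V₁ = nRT₁/P₁ = 1897 L.
Adiabatic (γ = 1.67), T V^(γ−1) and P V^γ constant: T₂ = T₁·(P₂/P₁)^((γ−1)/γ) = 303.0 K; V₂ = V₁·(P₁/P₂)^(1/γ) = 1777 L.
P constant ⇒ V ∝ T: P₃ = P₂; T₃ = T₂·(V₃/V₂) = 400.8 K.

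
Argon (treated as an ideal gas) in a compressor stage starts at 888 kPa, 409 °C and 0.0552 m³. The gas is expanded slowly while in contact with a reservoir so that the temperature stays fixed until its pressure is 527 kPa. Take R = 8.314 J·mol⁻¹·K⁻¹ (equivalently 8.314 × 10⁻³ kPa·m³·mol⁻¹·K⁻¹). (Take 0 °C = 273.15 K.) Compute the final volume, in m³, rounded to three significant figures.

V₂ ≈ 0.0930 m³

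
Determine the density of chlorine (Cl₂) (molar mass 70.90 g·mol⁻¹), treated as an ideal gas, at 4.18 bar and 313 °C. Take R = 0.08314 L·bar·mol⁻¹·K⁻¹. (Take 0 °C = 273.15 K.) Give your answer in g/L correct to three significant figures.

ρ = PM/(RT) = (4.18 × 70.90) / (0.08314 × 586.1)

ρ ≈ 6.08 g/L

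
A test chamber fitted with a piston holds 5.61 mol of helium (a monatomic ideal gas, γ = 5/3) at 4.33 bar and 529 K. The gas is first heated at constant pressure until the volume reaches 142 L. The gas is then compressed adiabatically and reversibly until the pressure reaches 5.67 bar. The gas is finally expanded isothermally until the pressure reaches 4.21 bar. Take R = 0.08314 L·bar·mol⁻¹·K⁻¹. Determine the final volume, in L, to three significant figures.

From PV = nRT: V₁ = nRT₁/P₁ = 56.98 L.
Isobaric, so V/T is constant: P₂ = P₁; T₂ = T₁·(V₂/V₁) = 1318 K.
Reversible adiabatic, γ = 5/3: T₃ = T₂·(P₃/P₂)^((γ−1)/γ) = 1468 K; V₃ = V₂·(P₂/P₃)^(1/γ) = 120.8 L.
Isothermal, so P V is constant: T₄ = T₃; V₄ = V₃·(P₃/P₄) = 162.7 L.

V₄ ≈ 163 L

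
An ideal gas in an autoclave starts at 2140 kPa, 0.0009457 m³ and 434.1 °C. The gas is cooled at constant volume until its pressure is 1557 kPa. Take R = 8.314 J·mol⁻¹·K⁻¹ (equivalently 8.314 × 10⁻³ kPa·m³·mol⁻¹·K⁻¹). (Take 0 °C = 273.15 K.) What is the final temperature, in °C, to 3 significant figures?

T₂ ≈ 241 °C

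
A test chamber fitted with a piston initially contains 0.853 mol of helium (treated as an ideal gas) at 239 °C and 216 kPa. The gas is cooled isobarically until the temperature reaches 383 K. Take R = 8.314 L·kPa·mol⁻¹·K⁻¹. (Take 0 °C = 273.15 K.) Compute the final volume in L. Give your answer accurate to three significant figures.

Convert: T₁ = 512.1 K.
From PV = nRT: V₁ = nRT₁/P₁ = 16.82 L.
P constant ⇒ V ∝ T: P₂ = P₁; V₂ = V₁·(T₂/T₁) = 12.57 L.

V₂ ≈ 12.6 L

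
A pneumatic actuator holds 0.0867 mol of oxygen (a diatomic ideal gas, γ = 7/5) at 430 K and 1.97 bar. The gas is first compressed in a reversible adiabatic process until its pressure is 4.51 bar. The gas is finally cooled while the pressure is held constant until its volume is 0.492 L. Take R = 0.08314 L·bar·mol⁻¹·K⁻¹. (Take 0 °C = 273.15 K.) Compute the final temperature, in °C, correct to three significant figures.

From PV = nRT: V₁ = nRT₁/P₁ = 1.573 L.
Adiabatic (γ = 7/5), T V^(γ−1) and P V^γ constant: T₂ = T₁·(P₂/P₁)^((γ−1)/γ) = 544.8 K; V₂ = V₁·(P₁/P₂)^(1/γ) = 0.8708 L.
Isobaric, so V/T is constant: P₃ = P₂; T₃ = T₂·(V₃/V₂) = 307.8 K.

T₃ ≈ 34.7 °C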